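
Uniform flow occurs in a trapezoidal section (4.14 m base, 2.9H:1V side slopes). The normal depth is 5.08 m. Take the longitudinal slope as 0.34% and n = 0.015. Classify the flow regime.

supercritical

With bottom width b = 4.14 m and side slope z = 2.9: A = (b + zy)y = (4.14 + 2.9×5.08)×5.08 = 95.87 m²; P = b + 2y√(1+z²) = 4.14 + 2×5.08×3.068 = 35.31 m.
Hydraulic radius R = A/P = 95.87/35.31 = 2.715 m.
V = (1/n) R^(2/3) √S = (1/0.015) × 2.715^(2/3) × √0.0034 = 7.566 m/s. Hydraulic depth D_h = A/T = 95.87/33.6 = 2.853 m.
Froude number Fr = V/√(g·D_h) = 7.566/√(9.81×2.853) = 1.43, which is greater than 1, so the flow is supercritical.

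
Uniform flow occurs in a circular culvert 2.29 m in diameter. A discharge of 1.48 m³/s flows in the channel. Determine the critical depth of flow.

At critical depth, Q² T / (g A³) = 1, i.e. A³/T = Q²/g = 1.48²/9.81 = 0.2233.
At y = 0.432 m: A³/T = 0.08754 — short.
At y = 0.549 m: A³/T = 0.2236 — matches.

y_c = 0.549 m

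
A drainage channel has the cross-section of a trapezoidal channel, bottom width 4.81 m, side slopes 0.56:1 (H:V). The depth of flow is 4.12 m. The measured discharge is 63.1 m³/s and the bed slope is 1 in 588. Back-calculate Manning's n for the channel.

n = 0.031

With bottom width b = 4.81 m and side slope z = 0.56: A = (b + zy)y = (4.81 + 0.56×4.12)×4.12 = 29.32 m²; P = b + 2y√(1+z²) = 4.81 + 2×4.12×1.146 = 14.25 m.
Hydraulic radius R = A/P = 29.32/14.25 = 2.057 m.
Rearranging Manning's equation: n = (1/Q) A R^(2/3) S^(1/2) = (1/63.1) × 29.32 × 2.057^(2/3) × √0.001701 = 0.031.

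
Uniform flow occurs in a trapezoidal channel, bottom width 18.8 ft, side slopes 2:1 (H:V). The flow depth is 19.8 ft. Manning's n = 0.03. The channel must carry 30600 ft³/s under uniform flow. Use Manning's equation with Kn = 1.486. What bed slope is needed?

With bottom width b = 18.8 ft and side slope z = 2: A = (b + zy)y = (18.8 + 2×19.8)×19.8 = 1156 ft²; P = b + 2y√(1+z²) = 18.8 + 2×19.8×2.236 = 107.3 ft.
Hydraulic radius R = A/P = 1156/107.3 = 10.77 ft.
From Manning's equation, S = [nQ / (1.486 A R^(2/3))]² = [0.03 × 30600 / (1.486 × 1156 × 10.77^(2/3))]² = 0.012.

S = 0.012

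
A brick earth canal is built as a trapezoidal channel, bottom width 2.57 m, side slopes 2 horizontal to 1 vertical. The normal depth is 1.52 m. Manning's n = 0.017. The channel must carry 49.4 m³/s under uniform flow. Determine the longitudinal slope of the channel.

With bottom width b = 2.57 m and side slope z = 2: A = (b + zy)y = (2.57 + 2×1.52)×1.52 = 8.527 m²; P = b + 2y√(1+z²) = 2.57 + 2×1.52×2.236 = 9.368 m.
Hydraulic radius R = A/P = 8.527/9.368 = 0.9103 m.
From Manning's equation, S = [nQ / (1 A R^(2/3))]² = [0.017 × 49.4 / (1 × 8.527 × 0.9103^(2/3))]² = 0.011.

S = 0.011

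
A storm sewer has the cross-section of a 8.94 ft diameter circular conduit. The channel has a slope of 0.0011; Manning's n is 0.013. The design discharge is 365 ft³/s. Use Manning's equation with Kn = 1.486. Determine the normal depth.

Manning's equation rearranged: A R^(2/3) = nQ / (1.486·√S) = 0.013 × 365 / (1.486 × √0.0011) = 96.28.
Try y = 7.51 ft: A R^(2/3) = 109.6 — over.
Try y = 4.93 ft: A R^(2/3) = 63.12 — short.
Try y = 6.61 ft: A R^(2/3) = 96.22 — close enough.

y_n = 6.61 ft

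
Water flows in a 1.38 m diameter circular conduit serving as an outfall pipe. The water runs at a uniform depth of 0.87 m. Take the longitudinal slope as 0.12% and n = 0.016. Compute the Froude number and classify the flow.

For a circular section of diameter D = 1.38 m at depth y = 0.87 m, the central angle is θ = 2 arccos(1 − 2y/D) = 3.669 rad. Then A = (D²/8)(θ − sin θ) = 0.9934 m² and P = Dθ/2 = 2.532 m.
Hydraulic radius R = A/P = 0.9934/2.532 = 0.3924 m.
V = (1/n) R^(2/3) √S = (1/0.016) × 0.3924^(2/3) × √0.0012 = 1.16 m/s. Hydraulic depth D_h = A/T = 0.9934/1.332 = 0.7457 m.
Froude number Fr = V/√(g·D_h) = 1.16/√(9.81×0.7457) = 0.429, which is less than 1, so the flow is subcritical.

subcritical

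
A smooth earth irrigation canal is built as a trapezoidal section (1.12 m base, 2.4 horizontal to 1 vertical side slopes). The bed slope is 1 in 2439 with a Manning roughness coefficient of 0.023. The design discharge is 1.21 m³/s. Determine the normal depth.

Manning's equation rearranged: A R^(2/3) = nQ / (1·√S) = 0.023 × 1.21 / (√0.00041) = 1.374.
Try y = 0.702 m: A R^(2/3) = 1.092 — too small.
Try y = 0.781 m: A R^(2/3) = 1.376 — close enough.

y_n = 0.781 m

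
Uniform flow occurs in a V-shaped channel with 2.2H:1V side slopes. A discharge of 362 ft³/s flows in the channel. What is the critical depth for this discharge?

At critical depth, Q² T / (g A³) = 1, i.e. A³/T = Q²/g = 362²/32.2 = 4070.
Try y = 5.5 ft: A³/T = 12180 — high.
Try y = 3.71 ft: A³/T = 1701 — low.
Try y = 4.42 ft: A³/T = 4083 — matches.

y_c = 4.42 ft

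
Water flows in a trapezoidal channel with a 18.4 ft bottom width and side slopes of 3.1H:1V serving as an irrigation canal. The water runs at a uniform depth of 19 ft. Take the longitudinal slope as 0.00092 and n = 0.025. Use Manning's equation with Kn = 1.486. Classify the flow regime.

With bottom width b = 18.4 ft and side slope z = 3.1: A = (b + zy)y = (18.4 + 3.1×19)×19 = 1469 ft²; P = b + 2y√(1+z²) = 18.4 + 2×19×3.257 = 142.2 ft.
Hydraulic radius R = A/P = 1469/142.2 = 10.33 ft.
V = (1.486/n) R^(2/3) √S = (1.486/0.025) × 10.33^(2/3) × √0.00092 = 8.551 ft/s. Hydraulic depth D_h = A/T = 1469/136.2 = 10.78 ft.
Froude number Fr = V/√(g·D_h) = 8.551/√(32.2×10.78) = 0.459, which is less than 1, so the flow is subcritical.

subcritical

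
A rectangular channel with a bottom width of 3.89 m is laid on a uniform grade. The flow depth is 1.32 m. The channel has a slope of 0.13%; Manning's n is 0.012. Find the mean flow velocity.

Flow area A = b·y = 3.89 × 1.32 = 5.135 m². Wetted perimeter P = b + 2y = 3.89 + 2×1.32 = 6.53 m.
Hydraulic radius R = A/P = 5.135/6.53 = 0.7863 m.
From Manning's equation, V = (1/n) R^(2/3) S^(1/2) = (1/0.012) × 0.7863^(2/3) × 0.0013^(1/2) = 2.56 m/s.

V = 2.56 m/s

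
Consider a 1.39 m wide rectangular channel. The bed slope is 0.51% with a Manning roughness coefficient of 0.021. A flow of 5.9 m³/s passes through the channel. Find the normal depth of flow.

y_n = 1.95 m

Manning's equation rearranged: A R^(2/3) = nQ / (1·√S) = 0.021 × 5.9 / (√0.0051) = 1.735.
At y = 2.24 m: A R^(2/3) = 2.04 — too large.
At y = 1.44 m: A R^(2/3) = 1.208 — too small.
At y = 1.95 m: A R^(2/3) = 1.736 — matches.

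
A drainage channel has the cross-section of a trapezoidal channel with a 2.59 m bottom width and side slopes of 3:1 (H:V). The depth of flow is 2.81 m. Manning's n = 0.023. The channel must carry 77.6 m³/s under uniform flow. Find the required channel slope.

S = 0.0019

With bottom width b = 2.59 m and side slope z = 3: A = (b + zy)y = (2.59 + 3×2.81)×2.81 = 30.97 m²; P = b + 2y√(1+z²) = 2.59 + 2×2.81×3.162 = 20.36 m.
Hydraulic radius R = A/P = 30.97/20.36 = 1.521 m.
From Manning's equation, S = [nQ / (1 A R^(2/3))]² = [0.023 × 77.6 / (1 × 30.97 × 1.521^(2/3))]² = 0.0019.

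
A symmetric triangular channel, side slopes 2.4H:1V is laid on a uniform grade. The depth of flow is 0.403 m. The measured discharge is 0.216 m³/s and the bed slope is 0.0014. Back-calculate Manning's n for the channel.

For a triangular section with side slope z = 2.4: A = zy² = 2.4×0.403² = 0.3898 m²; P = 2y√(1+z²) = 2×0.403×2.6 = 2.096 m.
Hydraulic radius R = A/P = 0.3898/2.096 = 0.186 m.
Rearranging Manning's equation: n = (1/Q) A R^(2/3) S^(1/2) = (1/0.216) × 0.3898 × 0.186^(2/3) × √0.0014 = 0.022.

n = 0.022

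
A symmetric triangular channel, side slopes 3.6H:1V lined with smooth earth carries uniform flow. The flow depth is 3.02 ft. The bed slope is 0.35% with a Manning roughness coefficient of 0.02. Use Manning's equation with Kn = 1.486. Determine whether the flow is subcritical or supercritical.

subcritical

For a triangular section with side slope z = 3.6: A = zy² = 3.6×3.02² = 32.83 ft²; P = 2y√(1+z²) = 2×3.02×3.736 = 22.57 ft.
Hydraulic radius R = A/P = 32.83/22.57 = 1.455 ft.
V = (1.486/n) R^(2/3) √S = (1.486/0.02) × 1.455^(2/3) × √0.0035 = 5.644 ft/s. Hydraulic depth D_h = A/T = 32.83/21.74 = 1.51 ft.
Froude number Fr = V/√(g·D_h) = 5.644/√(32.2×1.51) = 0.809, which is less than 1, so the flow is subcritical.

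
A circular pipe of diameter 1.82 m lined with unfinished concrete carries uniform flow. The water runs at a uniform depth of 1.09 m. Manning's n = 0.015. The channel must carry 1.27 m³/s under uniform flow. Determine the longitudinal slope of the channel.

For a circular section of diameter D = 1.82 m at depth y = 1.09 m, the central angle is θ = 2 arccos(1 − 2y/D) = 3.54 rad. Then A = (D²/8)(θ − sin θ) = 1.626 m² and P = Dθ/2 = 3.221 m.
Hydraulic radius R = A/P = 1.626/3.221 = 0.5048 m.
From Manning's equation, S = [nQ / (1 A R^(2/3))]² = [0.015 × 1.27 / (1 × 1.626 × 0.5048^(2/3))]² = 0.000341.

S = 0.000341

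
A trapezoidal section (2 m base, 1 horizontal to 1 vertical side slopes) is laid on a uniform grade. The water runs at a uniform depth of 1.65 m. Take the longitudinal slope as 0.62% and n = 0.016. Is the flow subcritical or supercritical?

With bottom width b = 2 m and side slope z = 1: A = (b + zy)y = (2 + 1×1.65)×1.65 = 6.022 m²; P = b + 2y√(1+z²) = 2 + 2×1.65×1.414 = 6.667 m.
Hydraulic radius R = A/P = 6.022/6.667 = 0.9033 m.
V = (1/n) R^(2/3) √S = (1/0.016) × 0.9033^(2/3) × √0.0062 = 4.599 m/s. Hydraulic depth D_h = A/T = 6.022/5.3 = 1.136 m.
Froude number Fr = V/√(g·D_h) = 4.599/√(9.81×1.136) = 1.38, which is greater than 1, so the flow is supercritical.

supercritical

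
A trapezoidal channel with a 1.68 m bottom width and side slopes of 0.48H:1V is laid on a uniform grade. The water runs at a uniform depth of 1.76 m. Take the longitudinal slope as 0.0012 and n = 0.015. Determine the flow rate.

Q = 8.81 m³/s

With bottom width b = 1.68 m and side slope z = 0.48: A = (b + zy)y = (1.68 + 0.48×1.76)×1.76 = 4.444 m²; P = b + 2y√(1+z²) = 1.68 + 2×1.76×1.109 = 5.585 m.
Hydraulic radius R = A/P = 4.444/5.585 = 0.7957 m.
Manning's equation: Q = (1/n) A R^(2/3) S^(1/2) = (1/0.015) × 4.444 × 0.7957^(2/3) × 0.0012^(1/2) = 8.81 m³/s.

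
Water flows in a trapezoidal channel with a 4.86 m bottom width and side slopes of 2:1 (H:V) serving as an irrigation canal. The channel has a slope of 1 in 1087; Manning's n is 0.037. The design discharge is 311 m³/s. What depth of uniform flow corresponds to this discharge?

Manning's equation rearranged: A R^(2/3) = nQ / (1·√S) = 0.037 × 311 / (√0.00092) = 379.4.
Trying y = 6.8 m: A R^(2/3) = 292.6 — too small.
Trying y = 7.6 m: A R^(2/3) = 379.3 — matches.

y_n = 7.6 m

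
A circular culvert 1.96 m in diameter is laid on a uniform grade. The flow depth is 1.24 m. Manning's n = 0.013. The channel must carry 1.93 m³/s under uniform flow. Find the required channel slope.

For a circular section of diameter D = 1.96 m at depth y = 1.24 m, the central angle is θ = 2 arccos(1 − 2y/D) = 3.679 rad. Then A = (D²/8)(θ − sin θ) = 2.012 m² and P = Dθ/2 = 3.605 m.
Hydraulic radius R = A/P = 2.012/3.605 = 0.5581 m.
From Manning's equation, S = [nQ / (1 A R^(2/3))]² = [0.013 × 1.93 / (1 × 2.012 × 0.5581^(2/3))]² = 0.000338.

S = 0.000338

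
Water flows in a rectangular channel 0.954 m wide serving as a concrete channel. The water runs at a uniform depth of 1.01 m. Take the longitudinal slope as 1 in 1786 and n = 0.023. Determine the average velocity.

V = 0.485 m/s

Flow area A = b·y = 0.954 × 1.01 = 0.9635 m². Wetted perimeter P = b + 2y = 0.954 + 2×1.01 = 2.974 m.
Hydraulic radius R = A/P = 0.9635/2.974 = 0.324 m.
From Manning's equation, V = (1/n) R^(2/3) S^(1/2) = (1/0.023) × 0.324^(2/3) × 0.0005599^(1/2) = 0.485 m/s.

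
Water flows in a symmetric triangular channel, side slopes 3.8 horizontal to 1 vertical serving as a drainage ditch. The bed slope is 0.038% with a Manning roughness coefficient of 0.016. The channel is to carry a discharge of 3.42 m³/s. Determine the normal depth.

Manning's equation rearranged: A R^(2/3) = nQ / (1·√S) = 0.016 × 3.42 / (√0.00038) = 2.807.
At y = 0.729 m: A R^(2/3) = 1.008 — short.
At y = 1.35 m: A R^(2/3) = 5.211 — over.
At y = 1.07 m: A R^(2/3) = 2.804 — ≈ 2.807.

y_n = 1.07 m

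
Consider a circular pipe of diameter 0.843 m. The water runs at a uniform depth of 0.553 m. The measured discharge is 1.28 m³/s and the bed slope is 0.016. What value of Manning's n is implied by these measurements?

For a circular section of diameter D = 0.843 m at depth y = 0.553 m, the central angle is θ = 2 arccos(1 − 2y/D) = 3.776 rad. Then A = (D²/8)(θ − sin θ) = 0.3881 m² and P = Dθ/2 = 1.592 m.
Hydraulic radius R = A/P = 0.3881/1.592 = 0.2438 m.
Rearranging Manning's equation: n = (1/Q) A R^(2/3) S^(1/2) = (1/1.28) × 0.3881 × 0.2438^(2/3) × √0.016 = 0.015.

n = 0.015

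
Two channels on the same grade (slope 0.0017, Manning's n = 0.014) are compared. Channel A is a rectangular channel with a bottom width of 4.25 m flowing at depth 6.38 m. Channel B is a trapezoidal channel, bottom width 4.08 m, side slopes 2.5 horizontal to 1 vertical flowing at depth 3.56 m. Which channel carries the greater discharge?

Channel A: Flow area A = b·y = 4.25 × 6.38 = 27.11 m². Wetted perimeter P = b + 2y = 4.25 + 2×6.38 = 17.01 m. Hydraulic radius R = A/P = 27.11/17.01 = 1.594 m. Q_A = (1/0.014)·27.11·1.594^(2/3)·√0.0017 = 109 m³/s.
Channel B: With bottom width b = 4.08 m and side slope z = 2.5: A = (b + zy)y = (4.08 + 2.5×3.56)×3.56 = 46.21 m²; P = b + 2y√(1+z²) = 4.08 + 2×3.56×2.693 = 23.25 m. Hydraulic radius R = A/P = 46.21/23.25 = 1.987 m. Q_B = (1/0.014)·46.21·1.987^(2/3)·√0.0017 = 215.1 m³/s.
Q_A = 109 m³/s vs Q_B = 215.1 m³/s, so channel B carries more.

channel B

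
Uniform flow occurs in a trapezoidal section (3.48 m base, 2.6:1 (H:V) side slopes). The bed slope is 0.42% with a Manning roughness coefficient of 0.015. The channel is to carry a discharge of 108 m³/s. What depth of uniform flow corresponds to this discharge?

Manning's equation rearranged: A R^(2/3) = nQ / (1·√S) = 0.015 × 108 / (√0.0042) = 25.
At y = 1.99 m: A R^(2/3) = 19.25 — too small.
At y = 2.24 m: A R^(2/3) = 24.9 — ≈ 25.

y_n = 2.24 m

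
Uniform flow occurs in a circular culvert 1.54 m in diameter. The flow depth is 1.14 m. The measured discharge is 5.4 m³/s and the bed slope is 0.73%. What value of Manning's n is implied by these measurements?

n = 0.014

For a circular section of diameter D = 1.54 m at depth y = 1.14 m, the central angle is θ = 2 arccos(1 − 2y/D) = 4.144 rad. Then A = (D²/8)(θ − sin θ) = 1.478 m² and P = Dθ/2 = 3.191 m.
Hydraulic radius R = A/P = 1.478/3.191 = 0.4633 m.
Rearranging Manning's equation: n = (1/Q) A R^(2/3) S^(1/2) = (1/5.4) × 1.478 × 0.4633^(2/3) × √0.0073 = 0.014.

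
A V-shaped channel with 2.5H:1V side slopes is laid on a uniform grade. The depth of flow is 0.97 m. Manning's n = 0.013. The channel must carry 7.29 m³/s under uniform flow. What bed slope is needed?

S = 0.0047

For a triangular section with side slope z = 2.5: A = zy² = 2.5×0.97² = 2.352 m²; P = 2y√(1+z²) = 2×0.97×2.693 = 5.224 m.
Hydraulic radius R = A/P = 2.352/5.224 = 0.4503 m.
From Manning's equation, S = [nQ / (1 A R^(2/3))]² = [0.013 × 7.29 / (1 × 2.352 × 0.4503^(2/3))]² = 0.0047.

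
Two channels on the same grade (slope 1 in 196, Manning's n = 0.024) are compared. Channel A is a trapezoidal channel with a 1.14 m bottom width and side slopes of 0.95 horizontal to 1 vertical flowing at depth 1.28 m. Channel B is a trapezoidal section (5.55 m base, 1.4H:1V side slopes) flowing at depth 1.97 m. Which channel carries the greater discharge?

Channel A: With bottom width b = 1.14 m and side slope z = 0.95: A = (b + zy)y = (1.14 + 0.95×1.28)×1.28 = 3.016 m²; P = b + 2y√(1+z²) = 1.14 + 2×1.28×1.379 = 4.671 m. Hydraulic radius R = A/P = 3.016/4.671 = 0.6456 m. Q_A = (1/0.024)·3.016·0.6456^(2/3)·√0.005102 = 6.704 m³/s.
Channel B: With bottom width b = 5.55 m and side slope z = 1.4: A = (b + zy)y = (5.55 + 1.4×1.97)×1.97 = 16.37 m²; P = b + 2y√(1+z²) = 5.55 + 2×1.97×1.72 = 12.33 m. Hydraulic radius R = A/P = 16.37/12.33 = 1.328 m. Q_B = (1/0.024)·16.37·1.328^(2/3)·√0.005102 = 58.84 m³/s.
Q_A = 6.704 m³/s vs Q_B = 58.84 m³/s, so channel B carries more.

channel B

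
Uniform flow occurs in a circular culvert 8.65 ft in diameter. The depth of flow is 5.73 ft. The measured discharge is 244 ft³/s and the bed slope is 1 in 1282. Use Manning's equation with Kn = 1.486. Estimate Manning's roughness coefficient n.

For a circular section of diameter D = 8.65 ft at depth y = 5.73 ft, the central angle is θ = 2 arccos(1 − 2y/D) = 3.803 rad. Then A = (D²/8)(θ − sin θ) = 41.32 ft² and P = Dθ/2 = 16.45 ft.
Hydraulic radius R = A/P = 41.32/16.45 = 2.512 ft.
Rearranging Manning's equation: n = (1.486/Q) A R^(2/3) S^(1/2) = (1.486/244) × 41.32 × 2.512^(2/3) × √0.00078 = 0.013.

n = 0.013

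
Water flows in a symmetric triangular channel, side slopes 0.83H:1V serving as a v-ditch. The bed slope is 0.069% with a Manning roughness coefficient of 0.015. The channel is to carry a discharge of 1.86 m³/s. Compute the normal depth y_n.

y_n = 1.46 m

Manning's equation rearranged: A R^(2/3) = nQ / (1·√S) = 0.015 × 1.86 / (√0.00069) = 1.062.
At y = 1.22 m: A R^(2/3) = 0.659 — too small.
At y = 1.46 m: A R^(2/3) = 1.064 — matches.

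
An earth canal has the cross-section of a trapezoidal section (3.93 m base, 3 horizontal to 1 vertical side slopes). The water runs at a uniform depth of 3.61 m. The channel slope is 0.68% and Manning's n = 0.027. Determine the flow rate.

Q = 258 m³/s

With bottom width b = 3.93 m and side slope z = 3: A = (b + zy)y = (3.93 + 3×3.61)×3.61 = 53.28 m²; P = b + 2y√(1+z²) = 3.93 + 2×3.61×3.162 = 26.76 m.
Hydraulic radius R = A/P = 53.28/26.76 = 1.991 m.
Manning's equation: Q = (1/n) A R^(2/3) S^(1/2) = (1/0.027) × 53.28 × 1.991^(2/3) × 0.0068^(1/2) = 258 m³/s.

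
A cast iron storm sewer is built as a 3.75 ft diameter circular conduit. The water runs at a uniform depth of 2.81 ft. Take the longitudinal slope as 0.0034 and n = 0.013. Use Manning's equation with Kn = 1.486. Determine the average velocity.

For a circular section of diameter D = 3.75 ft at depth y = 2.81 ft, the central angle is θ = 2 arccos(1 − 2y/D) = 4.186 rad. Then A = (D²/8)(θ − sin θ) = 8.877 ft² and P = Dθ/2 = 7.848 ft.
Hydraulic radius R = A/P = 8.877/7.848 = 1.131 ft.
From Manning's equation, V = (1.486/n) R^(2/3) S^(1/2) = (1.486/0.013) × 1.131^(2/3) × 0.0034^(1/2) = 7.24 ft/s.

V = 7.24 ft/s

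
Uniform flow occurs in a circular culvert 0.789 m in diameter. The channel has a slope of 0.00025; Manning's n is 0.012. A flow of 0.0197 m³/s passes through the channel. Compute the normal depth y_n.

y_n = 0.16 m

Manning's equation rearranged: A R^(2/3) = nQ / (1·√S) = 0.012 × 0.0197 / (√0.00025) = 0.01495.
At y = 0.195 m: A R^(2/3) = 0.02218 — over.
At y = 0.16 m: A R^(2/3) = 0.01492 — close enough.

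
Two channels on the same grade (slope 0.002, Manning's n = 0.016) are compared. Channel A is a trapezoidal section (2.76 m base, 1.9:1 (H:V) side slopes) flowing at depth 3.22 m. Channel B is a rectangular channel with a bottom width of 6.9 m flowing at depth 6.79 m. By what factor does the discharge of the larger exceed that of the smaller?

Channel A: With bottom width b = 2.76 m and side slope z = 1.9: A = (b + zy)y = (2.76 + 1.9×3.22)×3.22 = 28.59 m²; P = b + 2y√(1+z²) = 2.76 + 2×3.22×2.147 = 16.59 m. Hydraulic radius R = A/P = 28.59/16.59 = 1.723 m. Q_A = (1/0.016)·28.59·1.723^(2/3)·√0.002 = 114.9 m³/s.
Channel B: Flow area A = b·y = 6.9 × 6.79 = 46.85 m². Wetted perimeter P = b + 2y = 6.9 + 2×6.79 = 20.48 m. Hydraulic radius R = A/P = 46.85/20.48 = 2.288 m. Q_B = (1/0.016)·46.85·2.288^(2/3)·√0.002 = 227.4 m³/s.
The larger discharge is 227.4 m³/s and the smaller is 114.9 m³/s; the ratio is 1.98.

1.98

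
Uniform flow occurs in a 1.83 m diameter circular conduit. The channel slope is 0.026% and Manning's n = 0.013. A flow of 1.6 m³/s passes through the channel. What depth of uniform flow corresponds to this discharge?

y_n = 1.27 m

Manning's equation rearranged: A R^(2/3) = nQ / (1·√S) = 0.013 × 1.6 / (√0.00026) = 1.29.
At y = 1.48 m: A R^(2/3) = 1.543 — over.
At y = 0.999 m: A R^(2/3) = 0.9036 — short.
At y = 1.27 m: A R^(2/3) = 1.293 — ≈ 1.29.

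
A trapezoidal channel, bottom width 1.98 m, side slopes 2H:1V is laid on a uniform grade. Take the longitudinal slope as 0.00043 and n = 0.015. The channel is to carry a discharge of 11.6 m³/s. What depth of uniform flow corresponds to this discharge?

y_n = 1.66 m

Manning's equation rearranged: A R^(2/3) = nQ / (1·√S) = 0.015 × 11.6 / (√0.00043) = 8.391.
Try y = 1.87 m: A R^(2/3) = 10.94 — high.
Try y = 1.34 m: A R^(2/3) = 5.306 — low.
Try y = 1.66 m: A R^(2/3) = 8.416 — ≈ 8.391.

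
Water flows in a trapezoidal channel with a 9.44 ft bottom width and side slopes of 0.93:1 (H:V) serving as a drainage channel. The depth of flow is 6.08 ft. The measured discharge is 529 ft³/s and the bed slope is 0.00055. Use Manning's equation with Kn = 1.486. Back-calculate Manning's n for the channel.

With bottom width b = 9.44 ft and side slope z = 0.93: A = (b + zy)y = (9.44 + 0.93×6.08)×6.08 = 91.77 ft²; P = b + 2y√(1+z²) = 9.44 + 2×6.08×1.366 = 26.05 ft.
Hydraulic radius R = A/P = 91.77/26.05 = 3.524 ft.
Rearranging Manning's equation: n = (1.486/Q) A R^(2/3) S^(1/2) = (1.486/529) × 91.77 × 3.524^(2/3) × √0.00055 = 0.014.

n = 0.014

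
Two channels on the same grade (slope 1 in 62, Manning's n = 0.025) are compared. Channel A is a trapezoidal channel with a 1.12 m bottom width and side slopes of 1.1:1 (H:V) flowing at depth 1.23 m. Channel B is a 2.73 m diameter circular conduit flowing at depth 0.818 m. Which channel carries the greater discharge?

Channel A: With bottom width b = 1.12 m and side slope z = 1.1: A = (b + zy)y = (1.12 + 1.1×1.23)×1.23 = 3.042 m²; P = b + 2y√(1+z²) = 1.12 + 2×1.23×1.487 = 4.777 m. Hydraulic radius R = A/P = 3.042/4.777 = 0.6368 m. Q_A = (1/0.025)·3.042·0.6368^(2/3)·√0.01613 = 11.44 m³/s.
Channel B: For a circular section of diameter D = 2.73 m at depth y = 0.818 m, the central angle is θ = 2 arccos(1 − 2y/D) = 2.317 rad. Then A = (D²/8)(θ − sin θ) = 1.474 m² and P = Dθ/2 = 3.163 m. Hydraulic radius R = A/P = 1.474/3.163 = 0.4662 m. Q_B = (1/0.025)·1.474·0.4662^(2/3)·√0.01613 = 4.503 m³/s.
Q_A = 11.44 m³/s vs Q_B = 4.503 m³/s, so channel A carries more.

channel A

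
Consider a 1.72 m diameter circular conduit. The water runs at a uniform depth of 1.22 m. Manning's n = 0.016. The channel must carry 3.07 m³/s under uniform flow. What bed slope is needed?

S = 0.0019

For a circular section of diameter D = 1.72 m at depth y = 1.22 m, the central angle is θ = 2 arccos(1 − 2y/D) = 4.005 rad. Then A = (D²/8)(θ − sin θ) = 1.762 m² and P = Dθ/2 = 3.445 m.
Hydraulic radius R = A/P = 1.762/3.445 = 0.5116 m.
From Manning's equation, S = [nQ / (1 A R^(2/3))]² = [0.016 × 3.07 / (1 × 1.762 × 0.5116^(2/3))]² = 0.0019.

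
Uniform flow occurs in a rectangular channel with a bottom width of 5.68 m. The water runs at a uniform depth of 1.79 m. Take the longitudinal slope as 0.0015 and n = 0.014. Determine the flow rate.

Q = 29.9 m³/s

Flow area A = b·y = 5.68 × 1.79 = 10.17 m². Wetted perimeter P = b + 2y = 5.68 + 2×1.79 = 9.26 m.
Hydraulic radius R = A/P = 10.17/9.26 = 1.098 m.
Manning's equation: Q = (1/n) A R^(2/3) S^(1/2) = (1/0.014) × 10.17 × 1.098^(2/3) × 0.0015^(1/2) = 29.9 m³/s.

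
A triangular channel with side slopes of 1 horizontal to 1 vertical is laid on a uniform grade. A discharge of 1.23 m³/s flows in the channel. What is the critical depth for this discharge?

At critical depth, Q² T / (g A³) = 1, i.e. A³/T = Q²/g = 1.23²/9.81 = 0.1542.
Trying y = 0.674 m: A³/T = 0.06955 — too small.
Trying y = 0.95 m: A³/T = 0.3869 — too large.
Trying y = 0.79 m: A³/T = 0.1539 — ≈ 0.1542.

y_c = 0.79 m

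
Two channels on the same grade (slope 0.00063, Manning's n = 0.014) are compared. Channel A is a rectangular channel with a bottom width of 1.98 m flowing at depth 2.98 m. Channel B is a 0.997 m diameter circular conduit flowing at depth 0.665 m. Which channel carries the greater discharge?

channel A

Channel A: Flow area A = b·y = 1.98 × 2.98 = 5.9 m². Wetted perimeter P = b + 2y = 1.98 + 2×2.98 = 7.94 m. Hydraulic radius R = A/P = 5.9/7.94 = 0.7431 m. Q_A = (1/0.014)·5.9·0.7431^(2/3)·√0.00063 = 8.679 m³/s.
Channel B: For a circular section of diameter D = 0.997 m at depth y = 0.665 m, the central angle is θ = 2 arccos(1 − 2y/D) = 3.823 rad. Then A = (D²/8)(θ − sin θ) = 0.5532 m² and P = Dθ/2 = 1.906 m. Hydraulic radius R = A/P = 0.5532/1.906 = 0.2903 m. Q_B = (1/0.014)·0.5532·0.2903^(2/3)·√0.00063 = 0.4348 m³/s.
Q_A = 8.679 m³/s vs Q_B = 0.4348 m³/s, so channel A carries more.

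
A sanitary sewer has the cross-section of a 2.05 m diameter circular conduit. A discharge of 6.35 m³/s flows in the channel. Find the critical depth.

At critical depth, Q² T / (g A³) = 1, i.e. A³/T = Q²/g = 6.35²/9.81 = 4.11.
Try y = 0.823 m: A³/T = 0.9462 — too small.
Try y = 1.53 m: A³/T = 10.34 — too large.
Try y = 1.21 m: A³/T = 4.134 — matches.

y_c = 1.21 m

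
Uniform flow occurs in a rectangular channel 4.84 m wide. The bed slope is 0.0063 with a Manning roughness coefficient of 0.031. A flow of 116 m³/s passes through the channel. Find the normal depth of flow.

Manning's equation rearranged: A R^(2/3) = nQ / (1·√S) = 0.031 × 116 / (√0.0063) = 45.31.
Try y = 4.97 m: A R^(2/3) = 33.28 — short.
Try y = 6.43 m: A R^(2/3) = 45.34 — matches.

y_n = 6.43 m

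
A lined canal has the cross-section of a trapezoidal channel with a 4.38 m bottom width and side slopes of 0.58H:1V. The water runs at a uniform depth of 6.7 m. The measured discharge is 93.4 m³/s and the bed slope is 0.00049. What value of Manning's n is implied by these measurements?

n = 0.026

With bottom width b = 4.38 m and side slope z = 0.58: A = (b + zy)y = (4.38 + 0.58×6.7)×6.7 = 55.38 m²; P = b + 2y√(1+z²) = 4.38 + 2×6.7×1.156 = 19.87 m.
Hydraulic radius R = A/P = 55.38/19.87 = 2.787 m.
Rearranging Manning's equation: n = (1/Q) A R^(2/3) S^(1/2) = (1/93.4) × 55.38 × 2.787^(2/3) × √0.00049 = 0.026.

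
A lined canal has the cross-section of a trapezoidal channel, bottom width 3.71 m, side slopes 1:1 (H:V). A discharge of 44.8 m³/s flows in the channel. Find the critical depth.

y_c = 2.03 m

At critical depth, Q² T / (g A³) = 1, i.e. A³/T = Q²/g = 44.8²/9.81 = 204.6.
Trying y = 1.83 m: A³/T = 141.4 — too small.
Trying y = 2.03 m: A³/T = 203.6 — matches.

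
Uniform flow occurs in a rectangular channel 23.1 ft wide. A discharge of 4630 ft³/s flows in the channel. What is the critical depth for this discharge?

y_c = 10.8 ft

For a rectangular channel, critical depth y_c = (q²/g)^(1/3) where q = Q/b = 4630/23.1 = 200.4 ft²/s.
So y_c = (200.4²/32.2)^(1/3) = 10.8 ft.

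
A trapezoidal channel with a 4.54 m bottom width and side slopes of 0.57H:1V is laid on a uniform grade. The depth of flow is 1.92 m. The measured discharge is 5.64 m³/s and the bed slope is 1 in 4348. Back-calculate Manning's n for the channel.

n = 0.033

With bottom width b = 4.54 m and side slope z = 0.57: A = (b + zy)y = (4.54 + 0.57×1.92)×1.92 = 10.82 m²; P = b + 2y√(1+z²) = 4.54 + 2×1.92×1.151 = 8.96 m.
Hydraulic radius R = A/P = 10.82/8.96 = 1.207 m.
Rearranging Manning's equation: n = (1/Q) A R^(2/3) S^(1/2) = (1/5.64) × 10.82 × 1.207^(2/3) × √0.00023 = 0.033.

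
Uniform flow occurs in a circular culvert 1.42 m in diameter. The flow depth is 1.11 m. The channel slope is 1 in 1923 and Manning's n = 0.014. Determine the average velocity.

For a circular section of diameter D = 1.42 m at depth y = 1.11 m, the central angle is θ = 2 arccos(1 − 2y/D) = 4.339 rad. Then A = (D²/8)(θ − sin θ) = 1.328 m² and P = Dθ/2 = 3.08 m.
Hydraulic radius R = A/P = 1.328/3.08 = 0.4312 m.
From Manning's equation, V = (1/n) R^(2/3) S^(1/2) = (1/0.014) × 0.4312^(2/3) × 0.00052^(1/2) = 0.93 m/s.

V = 0.93 m/s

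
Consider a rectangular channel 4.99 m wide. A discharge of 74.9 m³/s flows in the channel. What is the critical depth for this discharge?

For a rectangular channel, critical depth y_c = (q²/g)^(1/3) where q = Q/b = 74.9/4.99 = 15.01 m²/s.
So y_c = (15.01²/9.81)^(1/3) = 2.84 m.

y_c = 2.84 m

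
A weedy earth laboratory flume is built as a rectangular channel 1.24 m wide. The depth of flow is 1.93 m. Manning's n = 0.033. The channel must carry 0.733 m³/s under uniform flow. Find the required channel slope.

Flow area A = b·y = 1.24 × 1.93 = 2.393 m². Wetted perimeter P = b + 2y = 1.24 + 2×1.93 = 5.1 m.
Hydraulic radius R = A/P = 2.393/5.1 = 0.4693 m.
From Manning's equation, S = [nQ / (1 A R^(2/3))]² = [0.033 × 0.733 / (1 × 2.393 × 0.4693^(2/3))]² = 0.00028.

S = 0.00028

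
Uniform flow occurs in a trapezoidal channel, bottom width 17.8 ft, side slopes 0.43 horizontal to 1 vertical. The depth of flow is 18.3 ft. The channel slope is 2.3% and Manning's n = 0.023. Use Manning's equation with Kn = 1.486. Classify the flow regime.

supercritical

With bottom width b = 17.8 ft and side slope z = 0.43: A = (b + zy)y = (17.8 + 0.43×18.3)×18.3 = 469.7 ft²; P = b + 2y√(1+z²) = 17.8 + 2×18.3×1.089 = 57.64 ft.
Hydraulic radius R = A/P = 469.7/57.64 = 8.15 ft.
V = (1.486/n) R^(2/3) √S = (1.486/0.023) × 8.15^(2/3) × √0.023 = 39.68 ft/s. Hydraulic depth D_h = A/T = 469.7/33.54 = 14.01 ft.
Froude number Fr = V/√(g·D_h) = 39.68/√(32.2×14.01) = 1.87, which is greater than 1, so the flow is supercritical.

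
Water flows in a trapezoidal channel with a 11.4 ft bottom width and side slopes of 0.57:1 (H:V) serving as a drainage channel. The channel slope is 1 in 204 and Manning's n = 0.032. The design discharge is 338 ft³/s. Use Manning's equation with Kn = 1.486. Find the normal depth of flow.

Manning's equation rearranged: A R^(2/3) = nQ / (1.486·√S) = 0.032 × 338 / (1.486 × √0.004902) = 104.
Trying y = 4.67 ft: A R^(2/3) = 135.5 — too large.
Trying y = 3.19 ft: A R^(2/3) = 72.39 — too small.
Trying y = 3.98 ft: A R^(2/3) = 104.1 — matches.

y_n = 3.98 ft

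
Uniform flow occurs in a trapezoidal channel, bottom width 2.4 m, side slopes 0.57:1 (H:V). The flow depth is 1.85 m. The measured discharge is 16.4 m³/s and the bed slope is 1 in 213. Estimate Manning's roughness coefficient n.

With bottom width b = 2.4 m and side slope z = 0.57: A = (b + zy)y = (2.4 + 0.57×1.85)×1.85 = 6.391 m²; P = b + 2y√(1+z²) = 2.4 + 2×1.85×1.151 = 6.659 m.
Hydraulic radius R = A/P = 6.391/6.659 = 0.9597 m.
Rearranging Manning's equation: n = (1/Q) A R^(2/3) S^(1/2) = (1/16.4) × 6.391 × 0.9597^(2/3) × √0.004695 = 0.026.

n = 0.026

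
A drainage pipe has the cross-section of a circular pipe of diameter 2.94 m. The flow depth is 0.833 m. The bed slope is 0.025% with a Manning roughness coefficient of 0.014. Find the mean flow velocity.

V = 0.692 m/s

For a circular section of diameter D = 2.94 m at depth y = 0.833 m, the central angle is θ = 2 arccos(1 − 2y/D) = 2.245 rad. Then A = (D²/8)(θ − sin θ) = 1.582 m² and P = Dθ/2 = 3.3 m.
Hydraulic radius R = A/P = 1.582/3.3 = 0.4793 m.
From Manning's equation, V = (1/n) R^(2/3) S^(1/2) = (1/0.014) × 0.4793^(2/3) × 0.00025^(1/2) = 0.692 m/s.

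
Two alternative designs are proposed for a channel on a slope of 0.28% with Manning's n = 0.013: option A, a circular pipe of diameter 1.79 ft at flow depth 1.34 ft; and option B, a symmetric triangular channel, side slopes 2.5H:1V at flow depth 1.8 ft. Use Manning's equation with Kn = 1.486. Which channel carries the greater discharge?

Channel A: For a circular section of diameter D = 1.79 ft at depth y = 1.34 ft, the central angle is θ = 2 arccos(1 − 2y/D) = 4.182 rad. Then A = (D²/8)(θ − sin θ) = 2.021 ft² and P = Dθ/2 = 3.743 ft. Hydraulic radius R = A/P = 2.021/3.743 = 0.5398 ft. Q_A = (1.486/0.013)·2.021·0.5398^(2/3)·√0.0028 = 8.103 ft³/s.
Channel B: For a triangular section with side slope z = 2.5: A = zy² = 2.5×1.8² = 8.1 ft²; P = 2y√(1+z²) = 2×1.8×2.693 = 9.693 ft. Hydraulic radius R = A/P = 8.1/9.693 = 0.8356 ft. Q_B = (1.486/0.013)·8.1·0.8356^(2/3)·√0.0028 = 43.47 ft³/s.
Q_A = 8.103 ft³/s vs Q_B = 43.47 ft³/s, so channel B carries more.

channel B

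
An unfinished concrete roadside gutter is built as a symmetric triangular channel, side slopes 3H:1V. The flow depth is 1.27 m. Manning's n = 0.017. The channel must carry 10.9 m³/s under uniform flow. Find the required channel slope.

S = 0.00288

For a triangular section with side slope z = 3: A = zy² = 3×1.27² = 4.839 m²; P = 2y√(1+z²) = 2×1.27×3.162 = 8.032 m.
Hydraulic radius R = A/P = 4.839/8.032 = 0.6024 m.
From Manning's equation, S = [nQ / (1 A R^(2/3))]² = [0.017 × 10.9 / (1 × 4.839 × 0.6024^(2/3))]² = 0.00288.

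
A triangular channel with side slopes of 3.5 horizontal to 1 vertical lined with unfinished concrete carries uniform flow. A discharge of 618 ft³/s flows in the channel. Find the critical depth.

y_c = 4.54 ft

At critical depth, Q² T / (g A³) = 1, i.e. A³/T = Q²/g = 618²/32.2 = 11860.
At y = 3.41 ft: A³/T = 2824 — too small.
At y = 5.43 ft: A³/T = 28910 — too large.
At y = 4.54 ft: A³/T = 11810 — ≈ 11860.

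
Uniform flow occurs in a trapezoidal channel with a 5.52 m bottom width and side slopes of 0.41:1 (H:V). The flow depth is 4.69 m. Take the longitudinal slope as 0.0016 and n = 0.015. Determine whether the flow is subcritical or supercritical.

subcritical

With bottom width b = 5.52 m and side slope z = 0.41: A = (b + zy)y = (5.52 + 0.41×4.69)×4.69 = 34.91 m²; P = b + 2y√(1+z²) = 5.52 + 2×4.69×1.081 = 15.66 m.
Hydraulic radius R = A/P = 34.91/15.66 = 2.229 m.
V = (1/n) R^(2/3) √S = (1/0.015) × 2.229^(2/3) × √0.0016 = 4.551 m/s. Hydraulic depth D_h = A/T = 34.91/9.366 = 3.727 m.
Froude number Fr = V/√(g·D_h) = 4.551/√(9.81×3.727) = 0.753, which is less than 1, so the flow is subcritical.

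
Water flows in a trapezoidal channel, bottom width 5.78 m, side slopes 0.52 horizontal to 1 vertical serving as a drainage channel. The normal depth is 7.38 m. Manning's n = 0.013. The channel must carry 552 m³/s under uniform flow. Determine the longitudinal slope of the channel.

With bottom width b = 5.78 m and side slope z = 0.52: A = (b + zy)y = (5.78 + 0.52×7.38)×7.38 = 70.98 m²; P = b + 2y√(1+z²) = 5.78 + 2×7.38×1.127 = 22.42 m.
Hydraulic radius R = A/P = 70.98/22.42 = 3.166 m.
From Manning's equation, S = [nQ / (1 A R^(2/3))]² = [0.013 × 552 / (1 × 70.98 × 3.166^(2/3))]² = 0.0022.

S = 0.0022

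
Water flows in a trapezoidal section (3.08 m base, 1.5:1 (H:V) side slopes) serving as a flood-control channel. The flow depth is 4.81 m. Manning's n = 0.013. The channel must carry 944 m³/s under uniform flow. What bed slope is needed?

With bottom width b = 3.08 m and side slope z = 1.5: A = (b + zy)y = (3.08 + 1.5×4.81)×4.81 = 49.52 m²; P = b + 2y√(1+z²) = 3.08 + 2×4.81×1.803 = 20.42 m.
Hydraulic radius R = A/P = 49.52/20.42 = 2.425 m.
From Manning's equation, S = [nQ / (1 A R^(2/3))]² = [0.013 × 944 / (1 × 49.52 × 2.425^(2/3))]² = 0.0189.

S = 0.0189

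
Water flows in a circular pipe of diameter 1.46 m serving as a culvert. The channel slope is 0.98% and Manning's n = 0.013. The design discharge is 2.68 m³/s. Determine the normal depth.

y_n = 0.653 m

Manning's equation rearranged: A R^(2/3) = nQ / (1·√S) = 0.013 × 2.68 / (√0.0098) = 0.3519.
Trying y = 0.794 m: A R^(2/3) = 0.4917 — high.
Trying y = 0.532 m: A R^(2/3) = 0.2425 — low.
Trying y = 0.653 m: A R^(2/3) = 0.3523 — matches.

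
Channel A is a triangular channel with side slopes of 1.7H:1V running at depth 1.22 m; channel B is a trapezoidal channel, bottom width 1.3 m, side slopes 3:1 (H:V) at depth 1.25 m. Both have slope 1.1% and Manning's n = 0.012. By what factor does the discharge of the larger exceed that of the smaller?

Channel A: For a triangular section with side slope z = 1.7: A = zy² = 1.7×1.22² = 2.53 m²; P = 2y√(1+z²) = 2×1.22×1.972 = 4.812 m. Hydraulic radius R = A/P = 2.53/4.812 = 0.5258 m. Q_A = (1/0.012)·2.53·0.5258^(2/3)·√0.011 = 14.41 m³/s.
Channel B: With bottom width b = 1.3 m and side slope z = 3: A = (b + zy)y = (1.3 + 3×1.25)×1.25 = 6.312 m²; P = b + 2y√(1+z²) = 1.3 + 2×1.25×3.162 = 9.206 m. Hydraulic radius R = A/P = 6.312/9.206 = 0.6857 m. Q_B = (1/0.012)·6.312·0.6857^(2/3)·√0.011 = 42.9 m³/s.
The larger discharge is 42.9 m³/s and the smaller is 14.41 m³/s; the ratio is 2.98.

2.98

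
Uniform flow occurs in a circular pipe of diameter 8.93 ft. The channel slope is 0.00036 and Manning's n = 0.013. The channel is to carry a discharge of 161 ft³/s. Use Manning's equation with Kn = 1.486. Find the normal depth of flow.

y_n = 5.47 ft

Manning's equation rearranged: A R^(2/3) = nQ / (1.486·√S) = 0.013 × 161 / (1.486 × √0.00036) = 74.23.
At y = 4 ft: A R^(2/3) = 44.2 — low.
At y = 6.25 ft: A R^(2/3) = 89.55 — high.
At y = 5.47 ft: A R^(2/3) = 74.17 — ≈ 74.23.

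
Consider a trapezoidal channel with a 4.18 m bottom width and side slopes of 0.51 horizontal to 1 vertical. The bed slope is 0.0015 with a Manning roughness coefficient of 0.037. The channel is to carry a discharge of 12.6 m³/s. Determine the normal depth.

y_n = 2.03 m

Manning's equation rearranged: A R^(2/3) = nQ / (1·√S) = 0.037 × 12.6 / (√0.0015) = 12.04.
At y = 2.34 m: A R^(2/3) = 15.23 — over.
At y = 2.03 m: A R^(2/3) = 12.03 — close enough.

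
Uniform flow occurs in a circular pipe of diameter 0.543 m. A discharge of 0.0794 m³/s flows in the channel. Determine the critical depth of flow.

At critical depth, Q² T / (g A³) = 1, i.e. A³/T = Q²/g = 0.0794²/9.81 = 0.0006426.
At y = 0.151 m: A³/T = 0.0002986 — too small.
At y = 0.184 m: A³/T = 0.0006422 — ≈ 0.0006426.

y_c = 0.184 m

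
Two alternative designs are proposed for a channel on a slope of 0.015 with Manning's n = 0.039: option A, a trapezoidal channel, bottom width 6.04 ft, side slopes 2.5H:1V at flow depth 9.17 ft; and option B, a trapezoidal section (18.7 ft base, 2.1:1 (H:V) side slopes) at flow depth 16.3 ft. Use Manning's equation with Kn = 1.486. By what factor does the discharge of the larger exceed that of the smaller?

4.99

Channel A: With bottom width b = 6.04 ft and side slope z = 2.5: A = (b + zy)y = (6.04 + 2.5×9.17)×9.17 = 265.6 ft²; P = b + 2y√(1+z²) = 6.04 + 2×9.17×2.693 = 55.42 ft. Hydraulic radius R = A/P = 265.6/55.42 = 4.792 ft. Q_A = (1.486/0.039)·265.6·4.792^(2/3)·√0.015 = 3523 ft³/s.
Channel B: With bottom width b = 18.7 ft and side slope z = 2.1: A = (b + zy)y = (18.7 + 2.1×16.3)×16.3 = 862.8 ft²; P = b + 2y√(1+z²) = 18.7 + 2×16.3×2.326 = 94.53 ft. Hydraulic radius R = A/P = 862.8/94.53 = 9.127 ft. Q_B = (1.486/0.039)·862.8·9.127^(2/3)·√0.015 = 17580 ft³/s.
The larger discharge is 17580 ft³/s and the smaller is 3523 ft³/s; the ratio is 4.99.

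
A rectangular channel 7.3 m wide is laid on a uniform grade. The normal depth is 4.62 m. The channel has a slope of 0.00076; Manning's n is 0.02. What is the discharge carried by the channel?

Q = 74.8 m³/s

Flow area A = b·y = 7.3 × 4.62 = 33.73 m². Wetted perimeter P = b + 2y = 7.3 + 2×4.62 = 16.54 m.
Hydraulic radius R = A/P = 33.73/16.54 = 2.039 m.
Manning's equation: Q = (1/n) A R^(2/3) S^(1/2) = (1/0.02) × 33.73 × 2.039^(2/3) × 0.00076^(1/2) = 74.8 m³/s.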